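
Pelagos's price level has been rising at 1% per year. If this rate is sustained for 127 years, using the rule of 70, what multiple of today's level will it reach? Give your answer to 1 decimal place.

Doubles every ≈ 70.00 years (70/1).
127 years is 1.81 doublings; 2^1.81 ≈ 3.5×.

around 3.5 times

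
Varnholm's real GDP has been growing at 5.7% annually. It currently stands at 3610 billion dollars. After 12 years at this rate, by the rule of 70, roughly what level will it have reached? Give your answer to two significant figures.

around 7100 billion dollars

Doubling time ≈ 70/5.7 = 12.28 years.
12 years is 12/12.28 ≈ 0.98 doublings, a factor of 2^0.98 ≈ 1.97.
3610 × 1.97 ≈ 7100 billion dollars.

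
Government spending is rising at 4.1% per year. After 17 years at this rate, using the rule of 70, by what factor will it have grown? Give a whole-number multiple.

At 4.1% one doubling takes ≈ 17.07 years; 17 years is 1 of them, so ×2.

approximately 2 times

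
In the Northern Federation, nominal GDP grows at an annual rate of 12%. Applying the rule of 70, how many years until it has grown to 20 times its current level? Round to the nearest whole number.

Doubling time ≈ 70/12 = 5.83 years.
Reaching 20× takes log₂(20) ≈ 4.32 doublings.
4.32 × 5.83 ≈ 25 years.

25 years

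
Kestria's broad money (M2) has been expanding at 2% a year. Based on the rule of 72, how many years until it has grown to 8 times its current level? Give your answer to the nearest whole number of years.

roughly 108 years

Doubling time ≈ 72/2 = 36.00 years.
8 = 2^3, so 3 doublings → 108 years.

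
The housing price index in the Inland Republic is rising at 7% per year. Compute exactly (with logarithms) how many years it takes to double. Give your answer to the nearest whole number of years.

10 years

t = ln(2) / ln(1 + 0.07) = 0.6931 / 0.067659 ≈ 10.24.
≈ 10 years.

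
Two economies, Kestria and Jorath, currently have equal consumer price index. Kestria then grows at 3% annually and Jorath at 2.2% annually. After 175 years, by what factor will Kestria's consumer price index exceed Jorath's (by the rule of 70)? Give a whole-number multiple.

Rate gap = 3% − 2.2% = 0.8 points.
The ratio doubles every 70/0.8 ≈ 87.50 years.
175/87.50 ≈ 2.00 doublings → ratio ≈ 2^2.00 ≈ 4.

approximately 4 times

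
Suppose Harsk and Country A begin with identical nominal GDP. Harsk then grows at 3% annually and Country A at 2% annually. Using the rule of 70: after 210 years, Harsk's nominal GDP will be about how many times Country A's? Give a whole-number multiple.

Only the 1-point difference matters.
70/1 ≈ 70.00 years per doubling of the ratio; 210 years gives 3.00 doublings, so ≈ 8×.

approximately 8 times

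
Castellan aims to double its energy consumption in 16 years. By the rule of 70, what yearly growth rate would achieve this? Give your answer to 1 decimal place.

around 4.4% per year

70 / 16 ≈ 4.38, so about 4.4% per year.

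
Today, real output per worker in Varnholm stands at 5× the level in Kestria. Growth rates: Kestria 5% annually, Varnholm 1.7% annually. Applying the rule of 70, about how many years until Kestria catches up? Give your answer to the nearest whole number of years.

approximately 49 years

Kestria gains on Varnholm at 5% − 1.7% = 3.3 points a year.
At that relative rate the gap halves every 70/3.3 ≈ 21.21 years.
A 5× gap takes log₂(5) ≈ 2.32 halvings to close: 2.32 × 21.21 ≈ 49 years.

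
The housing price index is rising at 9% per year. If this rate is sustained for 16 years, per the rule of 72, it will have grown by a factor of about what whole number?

around 4 times

At 9% one doubling takes ≈ 8.00 years; 16 years is 2 of them, so ×4.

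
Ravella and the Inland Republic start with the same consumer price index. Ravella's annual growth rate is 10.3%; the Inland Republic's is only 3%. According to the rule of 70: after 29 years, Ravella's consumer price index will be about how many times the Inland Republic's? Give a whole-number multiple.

Ravella pulls ahead at 7.3 pp per year, so the ratio doubles every 70/7.3 ≈ 9.59 years.
In 29 years that's 3.02 doublings: 2^3.02 ≈ 8.

8 times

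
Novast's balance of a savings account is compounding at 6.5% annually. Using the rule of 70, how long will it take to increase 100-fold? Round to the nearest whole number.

72 years

One doubling takes 70/6.5 = 10.77 years.
Reaching 100× takes log₂(100) ≈ 6.64 doublings.
6.64 × 10.77 ≈ 72 years.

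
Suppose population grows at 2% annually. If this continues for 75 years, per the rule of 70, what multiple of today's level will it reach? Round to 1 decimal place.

Doubling time ≈ 70/2 = 35.00 years.
75 years / 35.00 ≈ 2.14 doublings → factor 2^2.14 ≈ 4.4.

4.4 times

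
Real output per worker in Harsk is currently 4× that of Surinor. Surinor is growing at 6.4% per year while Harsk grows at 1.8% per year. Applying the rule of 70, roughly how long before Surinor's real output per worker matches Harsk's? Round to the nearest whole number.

The growth-rate gap is 6.4% − 1.8% = 4.6 percentage points.
So the ratio between them halves every 70/4.6 ≈ 15.22 years.
A 4× gap closes after 2 halvings: 2 × 15.22 ≈ 30 years.

approximately 30 years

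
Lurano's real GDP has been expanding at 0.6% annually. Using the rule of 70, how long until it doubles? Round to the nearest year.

70/0.6 ≈ 116.67, so it doubles roughly every 117 years.

around 117 years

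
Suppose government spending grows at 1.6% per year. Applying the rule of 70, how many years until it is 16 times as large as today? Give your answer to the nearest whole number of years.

175 years

One doubling takes 70/1.6 = 43.75 years.
Getting to 16× needs 4 doublings: 4 × 43.75 ≈ 175 years.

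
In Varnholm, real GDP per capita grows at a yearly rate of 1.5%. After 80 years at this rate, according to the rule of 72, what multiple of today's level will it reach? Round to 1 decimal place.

≈ 3.2 times

Doubles every ≈ 48.00 years (72/1.5).
80 years is 1.67 doublings; 2^1.67 ≈ 3.2×.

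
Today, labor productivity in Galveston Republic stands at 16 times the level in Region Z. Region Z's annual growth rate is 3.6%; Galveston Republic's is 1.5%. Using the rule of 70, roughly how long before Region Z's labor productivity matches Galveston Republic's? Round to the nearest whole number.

The growth-rate gap is 3.6% − 1.5% = 2.1 percentage points.
So the ratio between them halves every 70/2.1 ≈ 33.33 years.
A 16 times gap closes after 4 halvings: 4 × 33.33 ≈ 133 years.

approximately 133 years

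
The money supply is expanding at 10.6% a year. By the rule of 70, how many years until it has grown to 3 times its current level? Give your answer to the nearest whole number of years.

One doubling takes 70/10.6 = 6.60 years.
3× is log₂ 3 ≈ 1.58 doublings, so ≈ 1.58 × 6.60 = 10 years.

roughly 10 years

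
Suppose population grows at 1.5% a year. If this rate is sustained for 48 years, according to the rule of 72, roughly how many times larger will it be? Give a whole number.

about 2 times

At 1.5% one doubling takes ≈ 48.00 years; 48 years is 1 of them, so ×2.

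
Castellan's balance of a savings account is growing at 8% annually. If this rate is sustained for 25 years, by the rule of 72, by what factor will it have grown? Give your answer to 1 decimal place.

around 6.9 times

Doubling time ≈ 72/8 = 9.00 years.
25 years / 9.00 ≈ 2.78 doublings → factor 2^2.78 ≈ 6.9.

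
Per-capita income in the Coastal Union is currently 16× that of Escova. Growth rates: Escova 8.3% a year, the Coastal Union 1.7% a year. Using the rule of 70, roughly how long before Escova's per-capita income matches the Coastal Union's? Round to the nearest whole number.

The growth-rate gap is 8.3% − 1.7% = 6.6 percentage points.
So the ratio between them halves every 70/6.6 ≈ 10.61 years.
A 16× gap closes after 4 halvings: 4 × 10.61 ≈ 42 years.

≈ 42 years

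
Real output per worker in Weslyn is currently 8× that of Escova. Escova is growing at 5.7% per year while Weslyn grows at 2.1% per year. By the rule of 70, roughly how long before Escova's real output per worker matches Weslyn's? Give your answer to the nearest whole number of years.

≈ 58 years

What matters is the difference: 3.6 pp.
Rule of 70 on the gap: the ratio halves every 70/3.6 ≈ 19.44 years.
An 8× gap closes after 3 halvings: 3 × 19.44 ≈ 58 years.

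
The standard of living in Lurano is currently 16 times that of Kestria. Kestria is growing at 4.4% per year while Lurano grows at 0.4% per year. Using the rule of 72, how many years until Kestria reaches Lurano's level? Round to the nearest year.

72 years

What matters is the difference: 4 pp.
Rule of 72 on the gap: the ratio halves every 72/4 ≈ 18.00 years.
A 16 times gap closes after 4 halvings: 4 × 18.00 ≈ 72 years.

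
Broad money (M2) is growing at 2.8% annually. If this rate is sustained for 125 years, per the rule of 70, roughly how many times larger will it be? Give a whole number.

approximately 32 times

Doubling time ≈ 70/2.8 = 25.00 years.
125/25.00 ≈ 5 doublings, so about 2^5 = 32×.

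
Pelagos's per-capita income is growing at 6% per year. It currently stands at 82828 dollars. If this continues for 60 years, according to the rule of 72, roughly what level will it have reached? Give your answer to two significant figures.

about 2700000 dollars

It doubles every 72/6 ≈ 12.00 years, so 60 years is 5.00 doublings.
2^5.00 ≈ 32.00; 82828 × 32.00 ≈ 2700000 dollars.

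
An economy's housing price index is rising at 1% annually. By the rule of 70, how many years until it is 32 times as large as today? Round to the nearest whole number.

≈ 350 years

At 1% it doubles every 70/1 ≈ 70.00 years.
32× is 5 doublings, so 5 × 70.00 ≈ 350 years.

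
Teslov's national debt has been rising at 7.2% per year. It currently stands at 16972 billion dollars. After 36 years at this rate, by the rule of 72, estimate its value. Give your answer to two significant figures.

≈ 210000 billion dollars

Doubling time ≈ 72/7.2 = 10.00 years.
36 years is 36/10.00 ≈ 3.60 doublings, a factor of 2^3.60 ≈ 12.13.
16972 × 12.13 ≈ 210000 billion dollars.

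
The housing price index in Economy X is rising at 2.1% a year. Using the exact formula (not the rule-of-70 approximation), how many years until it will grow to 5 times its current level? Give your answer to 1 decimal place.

t = ln(5) / ln(1 + 0.021) = 1.6094 / 0.020783 ≈ 77.44.

77.4 years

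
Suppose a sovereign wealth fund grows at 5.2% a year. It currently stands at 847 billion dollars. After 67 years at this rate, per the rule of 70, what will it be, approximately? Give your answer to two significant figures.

27000 billion dollars

It doubles every 70/5.2 ≈ 13.46 years, so 67 years is 4.98 doublings.
2^4.98 ≈ 31.56; 847 × 31.56 ≈ 27000 billion dollars.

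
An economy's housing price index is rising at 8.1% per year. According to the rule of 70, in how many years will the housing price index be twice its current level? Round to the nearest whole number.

At 8.1%, doubling takes about 70/8.1 = 8.64 years.

roughly 9 years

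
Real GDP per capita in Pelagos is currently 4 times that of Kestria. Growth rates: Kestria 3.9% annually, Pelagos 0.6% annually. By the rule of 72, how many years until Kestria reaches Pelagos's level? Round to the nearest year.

What matters is the difference: 3.3 pp.
Rule of 72 on the gap: the ratio halves every 72/3.3 ≈ 21.82 years.
A 4 times gap closes after 2 halvings: 2 × 21.82 ≈ 44 years.

approximately 44 years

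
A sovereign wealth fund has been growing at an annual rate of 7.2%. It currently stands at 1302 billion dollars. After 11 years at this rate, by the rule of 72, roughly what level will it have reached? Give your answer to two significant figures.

2800 billion dollars

It doubles every 72/7.2 ≈ 10.00 years, so 11 years is 1.10 doublings.
2^1.10 ≈ 2.14; 1302 × 2.14 ≈ 2800 billion dollars.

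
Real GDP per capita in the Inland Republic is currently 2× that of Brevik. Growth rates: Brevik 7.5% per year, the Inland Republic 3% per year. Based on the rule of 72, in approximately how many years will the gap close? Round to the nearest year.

roughly 16 years

The growth-rate gap is 7.5% − 3% = 4.5 percentage points.
So the ratio between them halves every 72/4.5 ≈ 16.00 years.
A 2× gap closes after 1 halving: 1 × 16.00 ≈ 16 years.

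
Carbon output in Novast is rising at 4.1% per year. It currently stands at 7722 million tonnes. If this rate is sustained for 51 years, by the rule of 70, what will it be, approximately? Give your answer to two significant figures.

It doubles every 70/4.1 ≈ 17.07 years, so 51 years is 2.99 doublings.
2^2.99 ≈ 7.94; 7722 × 7.94 ≈ 61000 million tonnes.

approximately 61000 million tonnes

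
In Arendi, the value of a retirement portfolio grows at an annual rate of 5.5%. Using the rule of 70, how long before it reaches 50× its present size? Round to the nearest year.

≈ 72 years

At 5.5% it doubles every 70/5.5 ≈ 12.73 years.
Reaching 50× takes log₂(50) ≈ 5.64 doublings.
5.64 × 12.73 ≈ 72 years.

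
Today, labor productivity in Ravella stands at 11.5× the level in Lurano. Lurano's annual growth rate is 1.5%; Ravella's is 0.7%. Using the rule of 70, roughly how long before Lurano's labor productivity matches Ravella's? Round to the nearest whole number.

What matters is the difference: 0.8 pp.
Rule of 70 on the gap: the ratio halves every 70/0.8 ≈ 87.50 years.
An 11.5× gap takes log₂(11.5) ≈ 3.52 halvings to close: 3.52 × 87.50 ≈ 308 years.

approximately 308 years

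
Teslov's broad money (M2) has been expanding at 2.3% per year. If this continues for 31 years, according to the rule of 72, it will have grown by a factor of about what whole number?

At 2.3% one doubling takes ≈ 31.30 years; 31 years is 1 of them, so ×2.

2 times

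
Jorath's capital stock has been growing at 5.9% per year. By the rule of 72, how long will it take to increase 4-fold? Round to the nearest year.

Doubling time ≈ 72/5.9 = 12.20 years.
4 = 2^2, so 2 doublings → 24 years.

about 24 years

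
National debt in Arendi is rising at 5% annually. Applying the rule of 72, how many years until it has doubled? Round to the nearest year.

At 5%, doubling takes about 72/5 = 14.40 years.

around 14 years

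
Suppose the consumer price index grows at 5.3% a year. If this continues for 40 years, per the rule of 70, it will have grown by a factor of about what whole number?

about 8 times

70/5.3 ≈ 13.21 years per doubling.
40 years fits 3 doublings: 2^3 = 8.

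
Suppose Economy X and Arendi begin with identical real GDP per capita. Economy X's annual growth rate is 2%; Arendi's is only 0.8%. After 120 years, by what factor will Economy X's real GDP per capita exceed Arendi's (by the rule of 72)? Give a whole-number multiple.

Only the 1.2-point difference matters.
72/1.2 ≈ 60.00 years per doubling of the ratio; 120 years gives 2.00 doublings, so ≈ 4×.

approximately 4 times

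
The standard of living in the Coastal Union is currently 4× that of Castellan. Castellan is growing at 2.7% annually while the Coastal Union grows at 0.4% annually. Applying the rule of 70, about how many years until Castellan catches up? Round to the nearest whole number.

What matters is the difference: 2.3 pp.
Rule of 70 on the gap: the ratio halves every 70/2.3 ≈ 30.43 years.
A 4× gap closes after 2 halvings: 2 × 30.43 ≈ 61 years.

about 61 years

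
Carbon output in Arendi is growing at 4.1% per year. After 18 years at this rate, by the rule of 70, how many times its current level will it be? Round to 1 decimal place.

Doubles every ≈ 17.07 years (70/4.1).
18 years is 1.05 doublings; 2^1.05 ≈ 2.1×.

roughly 2.1 times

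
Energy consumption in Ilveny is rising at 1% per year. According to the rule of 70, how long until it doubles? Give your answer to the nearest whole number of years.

Doubling time ≈ 70 / 1 = 70.00 years.

roughly 70 years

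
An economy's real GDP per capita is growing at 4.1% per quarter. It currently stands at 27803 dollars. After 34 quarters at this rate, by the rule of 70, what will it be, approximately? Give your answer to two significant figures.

about 110000 dollars

Doubling time ≈ 70/4.1 = 17.07 quarters.
34 quarters is 34/17.07 ≈ 1.99 doublings, a factor of 2^1.99 ≈ 3.97.
27803 × 3.97 ≈ 110000 dollars.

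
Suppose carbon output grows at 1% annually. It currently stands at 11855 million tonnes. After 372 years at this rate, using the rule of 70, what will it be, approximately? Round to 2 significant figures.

Doubling time ≈ 70/1 = 70.00 years.
372 years is 372/70.00 ≈ 5.31 doublings, a factor of 2^5.31 ≈ 39.67.
11855 × 39.67 ≈ 470000 million tonnes.

approximately 470000 million tonnes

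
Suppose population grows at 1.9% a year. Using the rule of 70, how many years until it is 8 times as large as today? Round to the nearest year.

At 1.9% it doubles every 70/1.9 ≈ 36.84 years.
8 = 2^3, so 3 doublings → 111 years.

≈ 111 years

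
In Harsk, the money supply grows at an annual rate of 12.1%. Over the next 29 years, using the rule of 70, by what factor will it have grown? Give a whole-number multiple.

At 12.1% one doubling takes ≈ 5.79 years; 29 years is 5 of them, so ×32.

32 times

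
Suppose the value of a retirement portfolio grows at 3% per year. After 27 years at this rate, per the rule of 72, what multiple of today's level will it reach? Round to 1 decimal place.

Doubling time ≈ 72/3 = 24.00 years.
27 years / 24.00 ≈ 1.13 doublings → factor 2^1.13 ≈ 2.2.

around 2.2 times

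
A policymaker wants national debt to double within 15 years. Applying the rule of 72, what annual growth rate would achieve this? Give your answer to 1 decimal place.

approximately 4.8% annually

72 / 15 ≈ 4.80, so about 4.8% annually.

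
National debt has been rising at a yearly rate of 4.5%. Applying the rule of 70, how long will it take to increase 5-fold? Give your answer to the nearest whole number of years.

roughly 36 years

Doubling time ≈ 70/4.5 = 15.56 years.
Reaching 5× takes log₂(5) ≈ 2.32 doublings.
2.32 × 15.56 ≈ 36 years.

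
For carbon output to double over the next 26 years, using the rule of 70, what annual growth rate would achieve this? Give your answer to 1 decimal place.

approximately 2.7% annually

70 / 26 ≈ 2.69, so about 2.7% annually.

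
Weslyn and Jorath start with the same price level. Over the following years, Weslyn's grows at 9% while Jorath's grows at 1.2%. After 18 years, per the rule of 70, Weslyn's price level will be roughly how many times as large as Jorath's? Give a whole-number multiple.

about 4 times

Weslyn pulls ahead at 7.8 pp per year, so the ratio doubles every 70/7.8 ≈ 8.97 years.
In 18 years that's 2.01 doublings: 2^2.01 ≈ 4.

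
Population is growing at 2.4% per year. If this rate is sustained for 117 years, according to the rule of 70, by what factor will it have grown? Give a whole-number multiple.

roughly 16 times

At 2.4% one doubling takes ≈ 29.17 years; 117 years is 4 of them, so ×16.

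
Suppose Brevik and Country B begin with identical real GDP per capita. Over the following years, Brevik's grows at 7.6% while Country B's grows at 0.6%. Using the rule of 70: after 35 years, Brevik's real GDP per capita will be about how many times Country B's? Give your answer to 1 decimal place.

Brevik pulls ahead at 7 pp per year, so the ratio doubles every 70/7 ≈ 10.00 years.
In 35 years that's 3.50 doublings: 2^3.50 ≈ 11.3.

roughly 11.3 times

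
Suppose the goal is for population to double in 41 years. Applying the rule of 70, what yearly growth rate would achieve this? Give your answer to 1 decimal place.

70 / 41 ≈ 1.71, so about 1.7% per year.

about 1.7%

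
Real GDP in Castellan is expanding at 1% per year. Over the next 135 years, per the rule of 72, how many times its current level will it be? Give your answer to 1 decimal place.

around 3.7 times

Doubles every ≈ 72.00 years (72/1).
135 years is 1.88 doublings; 2^1.88 ≈ 3.7×.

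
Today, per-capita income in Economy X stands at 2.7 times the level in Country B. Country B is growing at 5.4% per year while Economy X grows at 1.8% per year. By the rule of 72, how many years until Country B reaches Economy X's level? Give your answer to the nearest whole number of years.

What matters is the difference: 3.6 pp.
Rule of 72 on the gap: the ratio halves every 72/3.6 ≈ 20.00 years.
A 2.7 times gap takes log₂(2.7) ≈ 1.43 halvings to close: 1.43 × 20.00 ≈ 29 years.

about 29 years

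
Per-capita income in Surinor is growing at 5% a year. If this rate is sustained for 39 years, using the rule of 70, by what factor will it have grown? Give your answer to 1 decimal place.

around 6.9 times

Doubling time ≈ 70/5 = 14.00 years.
39 years / 14.00 ≈ 2.79 doublings → factor 2^2.79 ≈ 6.9.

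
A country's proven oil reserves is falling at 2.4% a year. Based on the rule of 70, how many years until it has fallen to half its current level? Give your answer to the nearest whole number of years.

about 29 years

The rule works in reverse for decay: 70/2.4 ≈ 29.17 years to halve.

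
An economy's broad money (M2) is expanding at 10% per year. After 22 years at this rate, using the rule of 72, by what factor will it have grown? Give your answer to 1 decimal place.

around 8.3 times

Doubles every ≈ 7.20 years (72/10).
22 years is 3.06 doublings; 2^3.06 ≈ 8.3×.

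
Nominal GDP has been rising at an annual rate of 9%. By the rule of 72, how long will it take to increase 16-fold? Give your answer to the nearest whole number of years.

≈ 32 years

At 9% it doubles every 72/9 ≈ 8.00 years.
Getting to 16× needs 4 doublings: 4 × 8.00 ≈ 32 years.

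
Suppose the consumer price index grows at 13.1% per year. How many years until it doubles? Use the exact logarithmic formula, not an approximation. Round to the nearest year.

6 years

t = ln(2) / ln(1 + 0.131) = 0.6931 / 0.123102 ≈ 5.63.
≈ 6 years.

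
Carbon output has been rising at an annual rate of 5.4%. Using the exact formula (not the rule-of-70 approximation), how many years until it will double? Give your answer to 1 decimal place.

t = ln(2) / ln(1 + 0.054) = 0.6931 / 0.052592 ≈ 13.18.

13.2 years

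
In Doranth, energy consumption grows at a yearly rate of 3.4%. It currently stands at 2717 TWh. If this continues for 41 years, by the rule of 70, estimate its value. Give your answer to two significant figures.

approximately 11000 TWh

Doubling time ≈ 70/3.4 = 20.59 years.
41 years is 41/20.59 ≈ 1.99 doublings, a factor of 2^1.99 ≈ 3.97.
2717 × 3.97 ≈ 11000 TWh.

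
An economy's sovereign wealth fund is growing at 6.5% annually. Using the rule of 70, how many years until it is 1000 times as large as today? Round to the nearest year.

One doubling takes 70/6.5 = 10.77 years.
Reaching 1000× takes log₂(1000) ≈ 9.97 doublings.
9.97 × 10.77 ≈ 107 years.

≈ 107 years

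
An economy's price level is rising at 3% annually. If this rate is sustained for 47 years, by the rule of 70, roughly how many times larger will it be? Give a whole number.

about 4 times

At 3% one doubling takes ≈ 23.33 years; 47 years is 2 of them, so ×4.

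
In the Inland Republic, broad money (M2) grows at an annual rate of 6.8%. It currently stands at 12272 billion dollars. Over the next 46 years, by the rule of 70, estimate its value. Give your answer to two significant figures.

about 270000 billion dollars

It doubles every 70/6.8 ≈ 10.29 years, so 46 years is 4.47 doublings.
2^4.47 ≈ 22.16; 12272 × 22.16 ≈ 270000 billion dollars.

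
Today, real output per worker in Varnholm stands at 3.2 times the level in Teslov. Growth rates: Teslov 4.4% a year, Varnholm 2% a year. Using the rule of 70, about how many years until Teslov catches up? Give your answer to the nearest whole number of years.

49 years

Teslov gains on Varnholm at 4.4% − 2% = 2.4 points a year.
At that relative rate the gap halves every 70/2.4 ≈ 29.17 years.
A 3.2 times gap takes log₂(3.2) ≈ 1.68 halvings to close: 1.68 × 29.17 ≈ 49 years.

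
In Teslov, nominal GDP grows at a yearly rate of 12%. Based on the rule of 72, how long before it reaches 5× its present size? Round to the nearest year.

14 years

One doubling takes 72/12 = 6.00 years.
5× is log₂ 5 ≈ 2.32 doublings, so ≈ 2.32 × 6.00 = 14 years.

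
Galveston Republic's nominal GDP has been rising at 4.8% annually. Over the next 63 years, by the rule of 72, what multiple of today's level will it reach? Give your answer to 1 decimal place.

Doubling time ≈ 72/4.8 = 15.00 years.
63 years / 15.00 ≈ 4.20 doublings → factor 2^4.20 ≈ 18.4.

around 18.4 times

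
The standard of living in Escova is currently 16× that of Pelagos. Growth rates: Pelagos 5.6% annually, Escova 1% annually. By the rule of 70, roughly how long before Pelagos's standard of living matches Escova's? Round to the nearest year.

about 61 years

Pelagos gains on Escova at 5.6% − 1% = 4.6 points a year.
At that relative rate the gap halves every 70/4.6 ≈ 15.22 years.
A 16× gap closes after 4 halvings: 4 × 15.22 ≈ 61 years.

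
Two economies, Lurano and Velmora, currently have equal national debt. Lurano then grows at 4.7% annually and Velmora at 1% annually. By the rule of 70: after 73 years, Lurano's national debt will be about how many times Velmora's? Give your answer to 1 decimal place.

about 14.5 times

Lurano pulls ahead at 3.7 pp per year, so the ratio doubles every 70/3.7 ≈ 18.92 years.
In 73 years that's 3.86 doublings: 2^3.86 ≈ 14.5.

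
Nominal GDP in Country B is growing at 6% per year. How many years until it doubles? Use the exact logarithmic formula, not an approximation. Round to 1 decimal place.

11.9 years

t = ln(2) / ln(1 + 0.06) = 0.6931 / 0.058269 ≈ 11.89.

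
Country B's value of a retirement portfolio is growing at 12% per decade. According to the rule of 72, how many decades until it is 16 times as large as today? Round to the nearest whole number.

Doubling time ≈ 72/12 = 6.00 decades.
16× is 4 doublings, so 4 × 6.00 ≈ 24 decades.

≈ 24 decades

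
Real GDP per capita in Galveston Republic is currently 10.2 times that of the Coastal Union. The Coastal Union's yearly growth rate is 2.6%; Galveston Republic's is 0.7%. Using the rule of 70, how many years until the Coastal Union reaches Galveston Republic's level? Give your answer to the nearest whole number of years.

roughly 123 years

the Coastal Union gains on Galveston Republic at 2.6% − 0.7% = 1.9 points a year.
At that relative rate the gap halves every 70/1.9 ≈ 36.84 years.
A 10.2 times gap takes log₂(10.2) ≈ 3.35 halvings to close: 3.35 × 36.84 ≈ 123 years.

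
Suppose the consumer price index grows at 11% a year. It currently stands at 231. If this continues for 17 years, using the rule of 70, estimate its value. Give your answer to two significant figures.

about 1500

It doubles every 70/11 ≈ 6.36 years, so 17 years is 2.67 doublings.
2^2.67 ≈ 6.36; 231 × 6.36 ≈ 1500.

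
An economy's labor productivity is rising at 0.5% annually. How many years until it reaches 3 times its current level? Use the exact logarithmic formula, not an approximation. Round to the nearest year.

t = ln(3) / ln(1 + 0.005) = 1.0986 / 0.004988 ≈ 220.25.
≈ 220 years.

220 years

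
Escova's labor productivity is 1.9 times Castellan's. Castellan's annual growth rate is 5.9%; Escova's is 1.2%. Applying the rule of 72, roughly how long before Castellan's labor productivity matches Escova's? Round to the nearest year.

roughly 14 years

What matters is the difference: 4.7 pp.
Rule of 72 on the gap: the ratio halves every 72/4.7 ≈ 15.32 years.
A 1.9 times gap takes log₂(1.9) ≈ 0.93 halvings to close: 0.93 × 15.32 ≈ 14 years.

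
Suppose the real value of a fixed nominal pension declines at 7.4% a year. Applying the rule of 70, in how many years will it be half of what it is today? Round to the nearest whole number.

9 years

Halving time ≈ 70 / 7.4 = 9.46 → 9 years.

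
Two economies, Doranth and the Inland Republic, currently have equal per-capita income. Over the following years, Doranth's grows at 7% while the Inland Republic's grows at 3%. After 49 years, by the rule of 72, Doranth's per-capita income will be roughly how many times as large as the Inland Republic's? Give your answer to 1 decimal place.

around 6.6 times

Rate gap = 7% − 3% = 4 points.
The ratio doubles every 72/4 ≈ 18.00 years.
49/18.00 ≈ 2.72 doublings → ratio ≈ 2^2.72 ≈ 6.6.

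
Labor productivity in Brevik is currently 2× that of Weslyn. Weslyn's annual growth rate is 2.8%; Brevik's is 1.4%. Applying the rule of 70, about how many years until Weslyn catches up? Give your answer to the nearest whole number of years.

What matters is the difference: 1.4 pp.
Rule of 70 on the gap: the ratio halves every 70/1.4 ≈ 50.00 years.
A 2× gap closes after 1 halving: 1 × 50.00 ≈ 50 years.

about 50 years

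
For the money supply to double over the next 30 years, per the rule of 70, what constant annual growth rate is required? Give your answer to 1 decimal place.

about 2.3% annually

70 / 30 ≈ 2.33, so about 2.3% annually.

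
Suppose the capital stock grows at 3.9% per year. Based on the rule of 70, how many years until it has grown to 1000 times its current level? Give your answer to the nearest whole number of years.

approximately 179 years

One doubling takes 70/3.9 = 17.95 years.
1000× is log₂ 1000 ≈ 9.97 doublings, so ≈ 9.97 × 17.95 = 179 years.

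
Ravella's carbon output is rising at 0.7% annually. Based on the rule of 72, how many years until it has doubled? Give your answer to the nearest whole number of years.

roughly 103 years

Doubling time ≈ 72 / 0.7 = 102.86 years.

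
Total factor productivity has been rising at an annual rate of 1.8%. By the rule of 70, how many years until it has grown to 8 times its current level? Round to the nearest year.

117 years

Doubling time ≈ 70/1.8 = 38.89 years.
8× is 3 doublings, so 3 × 38.89 ≈ 117 years.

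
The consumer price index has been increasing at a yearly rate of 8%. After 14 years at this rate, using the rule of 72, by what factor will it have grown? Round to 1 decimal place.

Doubling time ≈ 72/8 = 9.00 years.
14 years / 9.00 ≈ 1.56 doublings → factor 2^1.56 ≈ 2.9.

around 2.9 times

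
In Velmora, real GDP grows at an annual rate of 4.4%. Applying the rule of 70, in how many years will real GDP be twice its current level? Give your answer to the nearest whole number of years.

around 16 years

Doubling time ≈ 70 / 4.4 = 15.91 years.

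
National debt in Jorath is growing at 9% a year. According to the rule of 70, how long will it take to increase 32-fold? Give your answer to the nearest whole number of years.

At 9% it doubles every 70/9 ≈ 7.78 years.
32 = 2^5, so 5 doublings → 39 years.

around 39 years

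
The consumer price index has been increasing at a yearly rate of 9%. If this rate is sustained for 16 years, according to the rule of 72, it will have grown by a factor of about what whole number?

4 times

Doubling time ≈ 72/9 = 8.00 years.
16/8.00 ≈ 2 doublings, so about 2^2 = 4×.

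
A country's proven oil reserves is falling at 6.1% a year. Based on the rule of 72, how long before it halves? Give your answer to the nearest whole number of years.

The rule works in reverse for decay: 72/6.1 ≈ 11.80 years to halve.

12 years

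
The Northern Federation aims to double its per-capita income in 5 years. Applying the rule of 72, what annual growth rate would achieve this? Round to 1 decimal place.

72 / 5 ≈ 14.40, so about 14.4% annually.

about 14.4%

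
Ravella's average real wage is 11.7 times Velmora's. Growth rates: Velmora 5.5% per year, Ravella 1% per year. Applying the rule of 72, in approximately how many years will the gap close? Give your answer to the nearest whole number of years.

approximately 57 years

The growth-rate gap is 5.5% − 1% = 4.5 percentage points.
So the ratio between them halves every 72/4.5 ≈ 16.00 years.
An 11.7 times gap takes log₂(11.7) ≈ 3.55 halvings to close: 3.55 × 16.00 ≈ 57 years.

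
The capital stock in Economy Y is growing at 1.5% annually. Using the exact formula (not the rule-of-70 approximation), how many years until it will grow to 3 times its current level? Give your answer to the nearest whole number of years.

74 years

t = ln(3) / ln(1 + 0.015) = 1.0986 / 0.014889 ≈ 73.79.
≈ 74 years.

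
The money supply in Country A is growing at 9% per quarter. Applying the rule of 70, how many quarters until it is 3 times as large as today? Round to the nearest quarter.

12 quarters

One doubling takes 70/9 = 7.78 quarters.
3× is log₂ 3 ≈ 1.58 doublings, so ≈ 1.58 × 7.78 = 12 quarters.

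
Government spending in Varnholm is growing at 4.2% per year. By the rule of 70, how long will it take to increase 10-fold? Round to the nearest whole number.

Doubling time ≈ 70/4.2 = 16.67 years.
10× is log₂ 10 ≈ 3.32 doublings, so ≈ 3.32 × 16.67 = 55 years.

roughly 55 years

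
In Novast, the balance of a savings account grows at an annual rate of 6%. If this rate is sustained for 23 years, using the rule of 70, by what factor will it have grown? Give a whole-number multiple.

approximately 4 times

70/6 ≈ 11.67 years per doubling.
23 years fits 2 doublings: 2^2 = 4.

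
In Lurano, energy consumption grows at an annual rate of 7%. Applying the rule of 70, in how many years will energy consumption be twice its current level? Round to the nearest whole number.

approximately 10 years

At 7%, doubling takes about 70/7 = 10.00 years.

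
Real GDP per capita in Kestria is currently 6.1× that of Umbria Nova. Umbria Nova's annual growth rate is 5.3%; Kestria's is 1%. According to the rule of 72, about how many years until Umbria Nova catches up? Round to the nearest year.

about 44 years

The growth-rate gap is 5.3% − 1% = 4.3 percentage points.
So the ratio between them halves every 72/4.3 ≈ 16.74 years.
A 6.1× gap takes log₂(6.1) ≈ 2.61 halvings to close: 2.61 × 16.74 ≈ 44 years.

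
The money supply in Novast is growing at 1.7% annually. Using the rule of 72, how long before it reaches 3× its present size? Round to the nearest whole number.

≈ 67 years

Doubling time ≈ 72/1.7 = 42.35 years.
Reaching 3× takes log₂(3) ≈ 1.58 doublings.
1.58 × 42.35 ≈ 67 years.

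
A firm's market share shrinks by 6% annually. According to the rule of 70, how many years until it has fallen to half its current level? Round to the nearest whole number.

Falling at 6%, it halves about every 70/6 = 11.67 years.

approximately 12 years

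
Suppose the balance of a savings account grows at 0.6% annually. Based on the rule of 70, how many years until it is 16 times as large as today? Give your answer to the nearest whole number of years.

roughly 467 years

Doubling time ≈ 70/0.6 = 116.67 years.
16 = 2^4, so 4 doublings → 467 years.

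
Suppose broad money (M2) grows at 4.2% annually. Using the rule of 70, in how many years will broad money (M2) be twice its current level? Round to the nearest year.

70/4.2 ≈ 16.67, so it doubles roughly every 17 years.

approximately 17 years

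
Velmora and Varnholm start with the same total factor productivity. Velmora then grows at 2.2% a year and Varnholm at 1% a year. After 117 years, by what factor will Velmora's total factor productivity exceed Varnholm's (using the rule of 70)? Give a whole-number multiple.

Rate gap = 2.2% − 1% = 1.2 points.
The ratio doubles every 70/1.2 ≈ 58.33 years.
117/58.33 ≈ 2.01 doublings → ratio ≈ 2^2.01 ≈ 4.

roughly 4 times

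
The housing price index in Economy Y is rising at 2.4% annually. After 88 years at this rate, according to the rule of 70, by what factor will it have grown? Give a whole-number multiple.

Doubling time ≈ 70/2.4 = 29.17 years.
88/29.17 ≈ 3 doublings, so about 2^3 = 8×.

roughly 8 times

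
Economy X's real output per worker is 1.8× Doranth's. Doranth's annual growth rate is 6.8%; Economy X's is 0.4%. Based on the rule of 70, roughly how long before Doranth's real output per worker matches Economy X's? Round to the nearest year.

approximately 9 years

The growth-rate gap is 6.8% − 0.4% = 6.4 percentage points.
So the ratio between them halves every 70/6.4 ≈ 10.94 years.
A 1.8× gap takes log₂(1.8) ≈ 0.85 halvings to close: 0.85 × 10.94 ≈ 9 years.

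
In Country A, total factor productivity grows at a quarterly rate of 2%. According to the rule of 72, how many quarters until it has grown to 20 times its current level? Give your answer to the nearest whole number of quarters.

One doubling takes 72/2 = 36.00 quarters.
Reaching 20× takes log₂(20) ≈ 4.32 doublings.
4.32 × 36.00 ≈ 156 quarters.

approximately 156 quarters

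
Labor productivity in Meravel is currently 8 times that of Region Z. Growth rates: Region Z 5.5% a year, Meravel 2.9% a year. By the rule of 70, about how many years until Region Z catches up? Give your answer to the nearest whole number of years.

≈ 81 years

What matters is the difference: 2.6 pp.
Rule of 70 on the gap: the ratio halves every 70/2.6 ≈ 26.92 years.
An 8 times gap closes after 3 halvings: 3 × 26.92 ≈ 81 years.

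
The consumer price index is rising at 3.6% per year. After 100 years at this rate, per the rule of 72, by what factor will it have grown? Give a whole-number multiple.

Doubling time ≈ 72/3.6 = 20.00 years.
100/20.00 ≈ 5 doublings, so about 2^5 = 32×.

approximately 32 times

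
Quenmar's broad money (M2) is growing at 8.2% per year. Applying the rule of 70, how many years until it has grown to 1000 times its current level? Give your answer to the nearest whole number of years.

One doubling takes 70/8.2 = 8.54 years.
Reaching 1000× takes log₂(1000) ≈ 9.97 doublings.
9.97 × 8.54 ≈ 85 years.

≈ 85 years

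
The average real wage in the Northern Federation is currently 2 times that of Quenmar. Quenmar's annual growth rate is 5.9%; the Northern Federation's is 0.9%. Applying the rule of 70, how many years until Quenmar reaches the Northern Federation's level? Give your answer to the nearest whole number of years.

around 14 years

The growth-rate gap is 5.9% − 0.9% = 5 percentage points.
So the ratio between them halves every 70/5 ≈ 14.00 years.
A 2 times gap closes after 1 halving: 1 × 14.00 ≈ 14 years.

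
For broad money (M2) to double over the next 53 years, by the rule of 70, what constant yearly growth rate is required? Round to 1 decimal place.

70 / 53 ≈ 1.32, so about 1.3% per year.

1.3%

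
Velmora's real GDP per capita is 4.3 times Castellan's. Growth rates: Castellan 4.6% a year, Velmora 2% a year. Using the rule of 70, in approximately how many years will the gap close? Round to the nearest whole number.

57 years

What matters is the difference: 2.6 pp.
Rule of 70 on the gap: the ratio halves every 70/2.6 ≈ 26.92 years.
A 4.3 times gap takes log₂(4.3) ≈ 2.10 halvings to close: 2.10 × 26.92 ≈ 57 years.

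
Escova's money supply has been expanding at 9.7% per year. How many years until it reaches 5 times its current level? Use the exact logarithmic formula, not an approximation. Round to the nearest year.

t = ln(5) / ln(1 + 0.097) = 1.6094 / 0.092579 ≈ 17.38.
≈ 17 years.

17 years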